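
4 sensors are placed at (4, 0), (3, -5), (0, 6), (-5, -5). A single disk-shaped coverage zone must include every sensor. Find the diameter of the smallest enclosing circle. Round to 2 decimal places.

The minimum enclosing circle is determined by three boundary points: (3, -5), (0, 6), (-5, -5).
Their circumcentre is (-1, -2/11) with r² = 4745/121.
The farthest remaining point (4, 0) is at distance² 3029/121 ≤ 4745/121.
Diameter = 2r = 2√(4745/121) ≈ 12.52.

12.52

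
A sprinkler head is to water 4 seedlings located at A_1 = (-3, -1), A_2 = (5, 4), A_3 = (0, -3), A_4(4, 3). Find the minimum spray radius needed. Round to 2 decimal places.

4.72

The farthest pair is A_1–A_2 with squared distance 89. The circle on this segment as diameter has centre (1, 1.5) and r² = 89/4 = 22.25.
Check A_3: distance² to centre = 21.25 ≤ 22.25, so it lies inside.
All remaining points lie in this disk, and no smaller disk contains both endpoints, so this is the minimum enclosing circle.
r = √(22.25) ≈ 4.72.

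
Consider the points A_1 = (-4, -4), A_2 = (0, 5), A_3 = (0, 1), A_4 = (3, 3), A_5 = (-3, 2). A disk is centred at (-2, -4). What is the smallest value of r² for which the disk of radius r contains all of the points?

The required radius is the distance from (-2, -4) to the farthest point.
Squared distances: 4, 85, 29, 74, 37.
Maximum is 85, attained at A_2.

85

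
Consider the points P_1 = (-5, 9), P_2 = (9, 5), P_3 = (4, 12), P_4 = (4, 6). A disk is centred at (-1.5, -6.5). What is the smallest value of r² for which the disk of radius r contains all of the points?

The required radius is the distance from (-1.5, -6.5) to the farthest point.
Squared distances: 252.5, 242.5, 372.5, 186.5.
Maximum is 372.5, attained at P_3.

372.5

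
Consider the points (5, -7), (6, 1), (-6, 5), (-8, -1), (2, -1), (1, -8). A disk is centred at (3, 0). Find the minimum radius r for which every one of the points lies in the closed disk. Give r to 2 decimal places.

11.05

The required radius is the distance from (3, 0) to the farthest point.
Squared distances: 53, 10, 106, 122, 2, 68.
Maximum is 122, attained at (-8, -1).
r = √122 ≈ 11.05.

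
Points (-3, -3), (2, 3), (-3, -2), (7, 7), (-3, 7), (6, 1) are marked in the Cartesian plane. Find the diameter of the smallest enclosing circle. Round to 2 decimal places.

14.14

The minimum enclosing circle of a finite set is fixed by two of the points (as a diameter) or three (as a circumcircle).
The farthest pair is (-3, -3)–(7, 7) with squared distance 200. The circle on this segment as diameter has centre (2, 2) and r² = 200/4 = 50.
Check (2, 3): distance² to centre = 1 ≤ 50, so it lies inside.
All remaining points lie in this disk, and no smaller disk contains both endpoints, so this is the minimum enclosing circle.
Diameter = 2r = 2√50 ≈ 14.14.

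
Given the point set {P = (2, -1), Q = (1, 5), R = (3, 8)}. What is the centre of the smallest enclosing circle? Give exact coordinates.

Side lengths²: PQ² = 37, PR² = 82, QR² = 13.
Since PR² = 82 ≥ 37 + 13 = 50, the angle opposite PR is not acute, so the smallest enclosing circle has PR as diameter.
Centre = midpoint of PR = (2.5, 3.5), r² = 82/4 = 20.5.
Centre = (2.5, 3.5).

(2.5, 3.5)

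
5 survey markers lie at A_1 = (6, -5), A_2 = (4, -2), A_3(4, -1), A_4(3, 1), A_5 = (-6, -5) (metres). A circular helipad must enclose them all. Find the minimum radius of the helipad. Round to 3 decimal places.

6.047

A smallest enclosing disk is always determined by at most three of the input points on its boundary.
The minimum enclosing circle is determined by three boundary points: A_1, A_4, A_5.
Their circumcentre is (0, -4.25) with r² = 36.5625.
The farthest remaining point A_3 is at distance² 26.5625 ≤ 36.5625.
r = √(36.5625) ≈ 6.047.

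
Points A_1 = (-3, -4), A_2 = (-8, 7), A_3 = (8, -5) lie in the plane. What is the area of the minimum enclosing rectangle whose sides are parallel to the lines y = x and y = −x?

In coordinates u = x + y, v = x − y the rectangle is axis-aligned; the map (x,y)→(u,v) scales areas by 2.
u-values: -7, -1, 3; range = 3 − (-7) = 10.
v-values: 1, -15, 13; range = 13 − (-15) = 28.
Area = (10 × 28) / 2 = 140.

140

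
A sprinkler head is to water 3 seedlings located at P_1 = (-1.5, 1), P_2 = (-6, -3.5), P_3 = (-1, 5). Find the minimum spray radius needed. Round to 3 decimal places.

4.931

Side lengths²: P_1P_2² = 40.5, P_1P_3² = 16.25, P_2P_3² = 97.25.
Since P_2P_3² = 97.25 ≥ 40.5 + 16.25 = 56.75, the angle opposite P_2P_3 is not acute, so the smallest enclosing circle has P_2P_3 as diameter.
Centre = midpoint of P_2P_3 = (-3.5, 0.75), r² = 97.25/4 = 24.3125.
r = √(24.3125) ≈ 4.931.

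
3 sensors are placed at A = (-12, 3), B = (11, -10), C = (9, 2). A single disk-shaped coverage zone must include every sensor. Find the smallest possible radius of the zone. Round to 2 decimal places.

Side lengths²: AB² = 698, AC² = 442, BC² = 148.
Since AB² = 698 ≥ 442 + 148 = 590, the angle opposite AB is not acute, so the smallest enclosing circle has AB as diameter.
Centre = midpoint of AB = (-0.5, -3.5), r² = 698/4 = 174.5.
r = √(174.5) ≈ 13.21.

13.21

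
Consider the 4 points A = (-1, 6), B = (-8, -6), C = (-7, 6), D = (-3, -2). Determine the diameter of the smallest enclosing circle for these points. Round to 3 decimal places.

13.892

The minimum enclosing circle of a finite set is fixed by two of the points (as a diameter) or three (as a circumcircle).
The farthest pair is A–B with squared distance 193. The circle on this segment as diameter has centre (-4.5, 0) and r² = 193/4 = 48.25.
Check C: distance² to centre = 42.25 ≤ 48.25, so it lies inside.
All remaining points lie in this disk, and no smaller disk contains both endpoints, so this is the minimum enclosing circle.
Diameter = 2r = 2√(48.25) ≈ 13.892.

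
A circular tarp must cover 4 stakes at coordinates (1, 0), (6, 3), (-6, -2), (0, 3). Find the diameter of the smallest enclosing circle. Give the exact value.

The farthest pair is (6, 3)–(-6, -2) with squared distance 169. The circle on this segment as diameter has centre (0, 0.5) and r² = 169/4 = 42.25.
Check (1, 0): distance² to centre = 1.25 ≤ 42.25, so it lies inside.
All remaining points lie in this disk, and no smaller disk contains both endpoints, so this is the minimum enclosing circle.
Diameter = 2r = 2√(42.25) = 13.

13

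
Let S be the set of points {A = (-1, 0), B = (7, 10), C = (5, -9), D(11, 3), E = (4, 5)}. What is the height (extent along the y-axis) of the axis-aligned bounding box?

19

max y = 10, min y = -9, so height = 19.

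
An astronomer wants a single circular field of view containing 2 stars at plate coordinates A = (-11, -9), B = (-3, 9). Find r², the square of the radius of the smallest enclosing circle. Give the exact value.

The smallest circle enclosing two points has them as diameter endpoints.
Centre = midpoint = (-7, 0); r² = |AB|²/4 = 388/4 = 97.

97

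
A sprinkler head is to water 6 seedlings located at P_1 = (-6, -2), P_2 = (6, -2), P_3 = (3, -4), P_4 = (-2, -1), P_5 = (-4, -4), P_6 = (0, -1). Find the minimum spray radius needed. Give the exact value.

6

A smallest enclosing disk is always determined by at most three of the input points on its boundary.
The farthest pair is P_1–P_2 with squared distance 144. The circle on this segment as diameter has centre (0, -2) and r² = 144/4 = 36.
Check P_3: distance² to centre = 13 ≤ 36, so it lies inside.
All remaining points lie in this disk, and no smaller disk contains both endpoints, so this is the minimum enclosing circle.
r = √36 = 6.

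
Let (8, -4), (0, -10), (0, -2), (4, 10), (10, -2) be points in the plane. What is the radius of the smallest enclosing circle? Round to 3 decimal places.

10.198

The minimum enclosing circle of a finite set is fixed by two of the points (as a diameter) or three (as a circumcircle).
The farthest pair is (0, -10)–(4, 10) with squared distance 416. The circle on this segment as diameter has centre (2, 0) and r² = 416/4 = 104.
Check (8, -4): distance² to centre = 52 ≤ 104, so it lies inside.
All remaining points lie in this disk, and no smaller disk contains both endpoints, so this is the minimum enclosing circle.
r = √104 ≈ 10.198.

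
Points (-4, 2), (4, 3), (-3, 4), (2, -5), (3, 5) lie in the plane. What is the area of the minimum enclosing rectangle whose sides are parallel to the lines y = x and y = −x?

In coordinates u = x + y, v = x − y the rectangle is axis-aligned; the map (x,y)→(u,v) scales areas by 2.
u-values: -2, 7, 1, -3, 8; range = 8 − (-3) = 11.
v-values: -6, 1, -7, 7, -2; range = 7 − (-7) = 14.
Area = (11 × 14) / 2 = 77.

77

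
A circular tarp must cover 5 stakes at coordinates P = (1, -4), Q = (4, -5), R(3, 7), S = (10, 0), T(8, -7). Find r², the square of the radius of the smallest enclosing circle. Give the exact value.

55.25

The farthest pair is R–T with squared distance 221. The circle on this segment as diameter has centre (5.5, 0) and r² = 221/4 = 55.25.
Check P: distance² to centre = 36.25 ≤ 55.25, so it lies inside.
All remaining points lie in this disk, and no smaller disk contains both endpoints, so this is the minimum enclosing circle.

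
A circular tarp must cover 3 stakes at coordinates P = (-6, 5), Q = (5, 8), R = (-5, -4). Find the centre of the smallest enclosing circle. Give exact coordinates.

(0, 2)

Side lengths²: PQ² = 130, PR² = 82, QR² = 244.
Since QR² = 244 ≥ 130 + 82 = 212, the angle opposite QR is not acute, so the smallest enclosing circle has QR as diameter.
Centre = midpoint of QR = (0, 2), r² = 244/4 = 61.
Centre = (0, 2).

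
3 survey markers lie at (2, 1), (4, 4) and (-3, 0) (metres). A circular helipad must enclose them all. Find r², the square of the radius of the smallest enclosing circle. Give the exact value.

Call the three points A, B, C in the order given.
Side lengths²: AB² = 13, AC² = 26, BC² = 65.
Since BC² = 65 ≥ 26 + 13 = 39, the angle opposite BC is not acute, so the smallest enclosing circle has BC as diameter.
Centre = midpoint of BC = (0.5, 2), r² = 65/4 = 16.25.

16.25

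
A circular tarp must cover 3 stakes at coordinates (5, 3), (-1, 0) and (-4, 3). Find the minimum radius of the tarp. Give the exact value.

Call the three points A, B, C in the order given.
Side lengths²: AB² = 45, AC² = 81, BC² = 18.
Since AC² = 81 ≥ 45 + 18 = 63, the angle opposite AC is not acute, so the smallest enclosing circle has AC as diameter.
Centre = midpoint of AC = (0.5, 3), r² = 81/4 = 20.25.
r = √(20.25) = 4.5.

4.5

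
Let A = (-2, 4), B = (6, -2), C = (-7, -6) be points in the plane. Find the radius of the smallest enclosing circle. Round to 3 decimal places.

6.912

Side lengths²: AB² = 100, AC² = 125, BC² = 185.
Since BC² = 185 < 125 + 100 = 225, the triangle is acute, so the smallest enclosing circle is the circumcircle.
Circumcentre = (-19/22, -31/11), r² = 23125/484.
r = √(23125/484) ≈ 6.912.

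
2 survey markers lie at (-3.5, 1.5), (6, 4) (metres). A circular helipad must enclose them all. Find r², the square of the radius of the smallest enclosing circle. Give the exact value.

24.125

The smallest circle enclosing two points has them as diameter endpoints.
Centre = midpoint = (1.25, 2.75); r² = |(-3.5, 1.5)−(6, 4)|²/4 = 96.5/4 = 24.125.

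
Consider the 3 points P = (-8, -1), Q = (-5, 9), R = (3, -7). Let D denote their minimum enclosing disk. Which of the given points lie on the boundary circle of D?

Q, R

Side lengths²: PQ² = 109, PR² = 157, QR² = 320.
Since QR² = 320 ≥ 157 + 109 = 266, the angle opposite QR is not acute, so the smallest enclosing circle has QR as diameter.
Centre = midpoint of QR = (-1, 1), r² = 320/4 = 80.
The points at distance exactly r from the centre are Q, R — 2 points.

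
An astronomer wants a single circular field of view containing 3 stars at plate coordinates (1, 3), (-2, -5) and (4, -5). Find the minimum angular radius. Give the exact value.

4.5625

Call the three points A, B, C in the order given.
Side lengths²: AB² = 73, AC² = 73, BC² = 36.
Since AC² = 73 < 73 + 36 = 109, the triangle is acute, so the smallest enclosing circle is the circumcircle.
Circumcentre = (1, -1.5625), r² = 20.81640625.
r = √(20.81640625) = 4.5625.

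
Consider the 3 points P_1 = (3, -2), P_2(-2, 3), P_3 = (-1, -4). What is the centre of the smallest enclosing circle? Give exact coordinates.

(-1/3, -1/3)

Side lengths²: P_1P_2² = 50, P_1P_3² = 20, P_2P_3² = 50.
Since P_2P_3² = 50 < 50 + 20 = 70, the triangle is acute, so the smallest enclosing circle is the circumcircle.
Circumcentre = (-1/3, -1/3), r² = 125/9.
Centre = (-1/3, -1/3).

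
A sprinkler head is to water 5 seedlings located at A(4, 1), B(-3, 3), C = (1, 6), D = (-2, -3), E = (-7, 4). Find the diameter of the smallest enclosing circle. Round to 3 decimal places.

11.402

The minimum enclosing circle of a finite set is fixed by two of the points (as a diameter) or three (as a circumcircle).
The farthest pair is A–E with squared distance 130. The circle on this segment as diameter has centre (-1.5, 2.5) and r² = 130/4 = 32.5.
Check B: distance² to centre = 2.5 ≤ 32.5, so it lies inside.
All remaining points lie in this disk, and no smaller disk contains both endpoints, so this is the minimum enclosing circle.
Diameter = 2r = 2√(32.5) ≈ 11.402.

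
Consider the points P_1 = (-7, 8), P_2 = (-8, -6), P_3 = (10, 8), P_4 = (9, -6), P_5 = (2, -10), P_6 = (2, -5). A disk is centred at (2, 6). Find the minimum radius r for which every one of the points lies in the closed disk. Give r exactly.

16

The required radius is the distance from (2, 6) to the farthest point.
Squared distances: 85, 244, 68, 193, 256, 121.
Maximum is 256, attained at P_5.
r = √256 = 16.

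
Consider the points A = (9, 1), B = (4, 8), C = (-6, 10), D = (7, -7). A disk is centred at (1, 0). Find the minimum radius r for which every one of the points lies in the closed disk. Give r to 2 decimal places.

12.21

The required radius is the distance from (1, 0) to the farthest point.
Squared distances: 65, 73, 149, 85.
Maximum is 149, attained at C.
r = √149 ≈ 12.21.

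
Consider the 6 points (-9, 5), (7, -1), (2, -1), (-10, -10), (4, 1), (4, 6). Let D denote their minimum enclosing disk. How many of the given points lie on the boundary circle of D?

2

The farthest pair is (-10, -10)–(4, 6) with squared distance 452. The circle on this segment as diameter has centre (-3, -2) and r² = 452/4 = 113.
Check (-9, 5): distance² to centre = 85 ≤ 113, so it lies inside.
All remaining points lie in this disk, and no smaller disk contains both endpoints, so this is the minimum enclosing circle.
The points at distance exactly r from the centre are (-10, -10), (4, 6) — 2 points.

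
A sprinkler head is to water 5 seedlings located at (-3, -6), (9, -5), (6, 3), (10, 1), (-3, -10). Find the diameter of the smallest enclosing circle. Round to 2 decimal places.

The farthest pair is (10, 1)–(-3, -10) with squared distance 290. The circle on this segment as diameter has centre (3.5, -4.5) and r² = 290/4 = 72.5.
Check (-3, -6): distance² to centre = 44.5 ≤ 72.5, so it lies inside.
All remaining points lie in this disk, and no smaller disk contains both endpoints, so this is the minimum enclosing circle.
Diameter = 2r = 2√(72.5) ≈ 17.03.

17.03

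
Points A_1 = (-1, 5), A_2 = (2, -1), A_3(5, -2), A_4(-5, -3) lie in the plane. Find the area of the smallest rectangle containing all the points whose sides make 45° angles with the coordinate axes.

In coordinates u = x + y, v = x − y the rectangle is axis-aligned; the map (x,y)→(u,v) scales areas by 2.
u-values: 4, 1, 3, -8; range = 4 − (-8) = 12.
v-values: -6, 3, 7, -2; range = 7 − (-6) = 13.
Area = (12 × 13) / 2 = 78.

78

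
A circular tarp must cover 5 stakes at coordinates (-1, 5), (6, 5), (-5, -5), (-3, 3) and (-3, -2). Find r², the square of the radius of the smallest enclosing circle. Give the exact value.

55.25

A smallest enclosing disk is always determined by at most three of the input points on its boundary.
The farthest pair is (6, 5)–(-5, -5) with squared distance 221. The circle on this segment as diameter has centre (0.5, 0) and r² = 221/4 = 55.25.
Check (-1, 5): distance² to centre = 27.25 ≤ 55.25, so it lies inside.
All remaining points lie in this disk, and no smaller disk contains both endpoints, so this is the minimum enclosing circle.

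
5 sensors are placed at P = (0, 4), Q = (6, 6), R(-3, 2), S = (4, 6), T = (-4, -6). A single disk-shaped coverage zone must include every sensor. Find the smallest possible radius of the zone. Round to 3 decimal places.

7.810

The minimum enclosing circle of a finite set is fixed by two of the points (as a diameter) or three (as a circumcircle).
The farthest pair is Q–T with squared distance 244. The circle on this segment as diameter has centre (1, 0) and r² = 244/4 = 61.
Check P: distance² to centre = 17 ≤ 61, so it lies inside.
All remaining points lie in this disk, and no smaller disk contains both endpoints, so this is the minimum enclosing circle.
r = √61 ≈ 7.810.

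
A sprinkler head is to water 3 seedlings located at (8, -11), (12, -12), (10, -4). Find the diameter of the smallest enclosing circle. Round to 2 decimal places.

8.25

Call the three points A, B, C in the order given.
Side lengths²: AB² = 17, AC² = 53, BC² = 68.
Since BC² = 68 < 53 + 17 = 70, the triangle is acute, so the smallest enclosing circle is the circumcircle.
Circumcentre = (163/15, -241/30), r² = 15317/900.
Diameter = 2r = 2√(15317/900) ≈ 8.25.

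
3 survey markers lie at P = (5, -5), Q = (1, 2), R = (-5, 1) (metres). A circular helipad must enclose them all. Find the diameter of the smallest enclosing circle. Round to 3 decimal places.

Side lengths²: PQ² = 65, PR² = 136, QR² = 37.
Since PR² = 136 ≥ 65 + 37 = 102, the angle opposite PR is not acute, so the smallest enclosing circle has PR as diameter.
Centre = midpoint of PR = (0, -2), r² = 136/4 = 34.
Diameter = 2r = 2√34 ≈ 11.662.

11.662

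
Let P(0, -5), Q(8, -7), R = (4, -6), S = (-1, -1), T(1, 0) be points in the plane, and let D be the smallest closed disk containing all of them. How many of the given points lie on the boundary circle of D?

2

By Welzl's lemma the MEC is supported by two points (diametrically opposite) or three points (on a circumcircle).
The farthest pair is Q–S with squared distance 117. The circle on this segment as diameter has centre (3.5, -4) and r² = 117/4 = 29.25.
Check P: distance² to centre = 13.25 ≤ 29.25, so it lies inside.
All remaining points lie in this disk, and no smaller disk contains both endpoints, so this is the minimum enclosing circle.
The points at distance exactly r from the centre are Q, S — 2 points.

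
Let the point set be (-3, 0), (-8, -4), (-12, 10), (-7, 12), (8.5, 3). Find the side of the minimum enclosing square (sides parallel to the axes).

20.5

The bounding box has width 20.5 and height 16.
An axis-aligned square enclosing the set must have side ≥ max(width, height).
So the minimum side is max(20.5, 16) = 20.5.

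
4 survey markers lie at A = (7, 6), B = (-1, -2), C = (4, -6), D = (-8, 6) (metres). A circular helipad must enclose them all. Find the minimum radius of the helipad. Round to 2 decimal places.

8.75

A smallest enclosing disk is always determined by at most three of the input points on its boundary.
The minimum enclosing circle is determined by three boundary points: A, C, D.
Their circumcentre is (-0.5, 1.5) with r² = 76.5.
The farthest remaining point B is at distance² 12.5 ≤ 76.5.
r = √(76.5) ≈ 8.75.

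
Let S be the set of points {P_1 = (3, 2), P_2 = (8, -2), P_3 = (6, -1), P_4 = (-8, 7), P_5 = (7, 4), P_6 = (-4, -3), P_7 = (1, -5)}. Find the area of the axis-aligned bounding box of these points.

x ranges over [-8, 8], width 16.
y ranges over [-5, 7], height 12.
Area = 16 × 12 = 192.

192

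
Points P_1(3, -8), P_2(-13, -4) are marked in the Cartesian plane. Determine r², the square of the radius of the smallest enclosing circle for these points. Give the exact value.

The smallest circle enclosing two points has them as diameter endpoints.
Centre = midpoint = (-5, -6); r² = |P_1P_2|²/4 = 272/4 = 68.

68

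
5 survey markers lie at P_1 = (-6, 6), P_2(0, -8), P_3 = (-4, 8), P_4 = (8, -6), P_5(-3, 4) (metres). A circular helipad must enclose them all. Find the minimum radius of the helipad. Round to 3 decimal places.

By Welzl's lemma the MEC is supported by two points (diametrically opposite) or three points (on a circumcircle).
The minimum enclosing circle is determined by three boundary points: P_1, P_3, P_4.
Their circumcentre is (19/13, 7/13) with r² = 14450/169.
The farthest remaining point P_2 is at distance² 12682/169 ≤ 14450/169.
r = √(14450/169) ≈ 9.247.

9.247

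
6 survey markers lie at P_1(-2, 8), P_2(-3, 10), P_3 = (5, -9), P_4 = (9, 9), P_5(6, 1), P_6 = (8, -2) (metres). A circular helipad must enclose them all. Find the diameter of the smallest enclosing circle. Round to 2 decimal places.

20.81

A smallest enclosing disk is always determined by at most three of the input points on its boundary.
The minimum enclosing circle is determined by three boundary points: P_2, P_3, P_4.
Their circumcentre is (101/44, 23/22) with r² = 209525/1936.
The farthest remaining point P_1 is at distance² 129357/1936 ≤ 209525/1936.
Diameter = 2r = 2√(209525/1936) ≈ 20.81.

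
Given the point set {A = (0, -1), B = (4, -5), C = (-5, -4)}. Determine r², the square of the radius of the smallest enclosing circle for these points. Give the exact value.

Side lengths²: AB² = 32, AC² = 34, BC² = 82.
Since BC² = 82 ≥ 34 + 32 = 66, the angle opposite BC is not acute, so the smallest enclosing circle has BC as diameter.
Centre = midpoint of BC = (-0.5, -4.5), r² = 82/4 = 20.5.

20.5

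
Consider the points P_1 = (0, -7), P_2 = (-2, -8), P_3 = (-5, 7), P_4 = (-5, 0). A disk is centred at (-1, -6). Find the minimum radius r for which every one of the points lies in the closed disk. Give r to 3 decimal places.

The required radius is the distance from (-1, -6) to the farthest point.
Squared distances: 2, 5, 185, 52.
Maximum is 185, attained at P_3.
r = √185 ≈ 13.601.

13.601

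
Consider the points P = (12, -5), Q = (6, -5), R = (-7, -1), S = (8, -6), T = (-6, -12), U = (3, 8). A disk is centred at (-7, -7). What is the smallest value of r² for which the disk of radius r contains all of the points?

365

The required radius is the distance from (-7, -7) to the farthest point.
Squared distances: 365, 173, 36, 226, 26, 325.
Maximum is 365, attained at P.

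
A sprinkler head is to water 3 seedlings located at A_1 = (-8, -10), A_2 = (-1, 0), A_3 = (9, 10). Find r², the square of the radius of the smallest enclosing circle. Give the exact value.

Side lengths²: A_1A_2² = 149, A_1A_3² = 689, A_2A_3² = 200.
Since A_1A_3² = 689 ≥ 200 + 149 = 349, the angle opposite A_1A_3 is not acute, so the smallest enclosing circle has A_1A_3 as diameter.
Centre = midpoint of A_1A_3 = (0.5, 0), r² = 689/4 = 172.25.

172.25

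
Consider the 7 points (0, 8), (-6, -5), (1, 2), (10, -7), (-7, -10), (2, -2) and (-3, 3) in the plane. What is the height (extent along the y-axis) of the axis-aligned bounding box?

18

max y = 8, min y = -10, so height = 18.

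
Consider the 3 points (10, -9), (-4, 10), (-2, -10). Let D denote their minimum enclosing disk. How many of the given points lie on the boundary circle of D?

2

Call the three points A, B, C in the order given.
Side lengths²: AB² = 557, AC² = 145, BC² = 404.
Since AB² = 557 ≥ 404 + 145 = 549, the angle opposite AB is not acute, so the smallest enclosing circle has AB as diameter.
Centre = midpoint of AB = (3, 0.5), r² = 557/4 = 139.25.
The points at distance exactly r from the centre are (10, -9), (-4, 10) — 2 points.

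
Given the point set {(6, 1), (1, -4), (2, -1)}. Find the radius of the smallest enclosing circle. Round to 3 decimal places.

Call the three points A, B, C in the order given.
Side lengths²: AB² = 50, AC² = 20, BC² = 10.
Since AB² = 50 ≥ 20 + 10 = 30, the angle opposite AB is not acute, so the smallest enclosing circle has AB as diameter.
Centre = midpoint of AB = (3.5, -1.5), r² = 50/4 = 12.5.
r = √(12.5) ≈ 3.536.

3.536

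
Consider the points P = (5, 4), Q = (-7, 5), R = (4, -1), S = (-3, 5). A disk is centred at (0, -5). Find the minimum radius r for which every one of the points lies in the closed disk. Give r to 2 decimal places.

The required radius is the distance from (0, -5) to the farthest point.
Squared distances: 106, 149, 32, 109.
Maximum is 149, attained at Q.
r = √149 ≈ 12.21.

12.21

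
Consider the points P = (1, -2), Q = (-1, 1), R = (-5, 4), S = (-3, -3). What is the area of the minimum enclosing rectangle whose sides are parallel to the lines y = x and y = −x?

In coordinates u = x + y, v = x − y the rectangle is axis-aligned; the map (x,y)→(u,v) scales areas by 2.
u-values: -1, 0, -1, -6; range = 0 − (-6) = 6.
v-values: 3, -2, -9, 0; range = 3 − (-9) = 12.
Area = (6 × 12) / 2 = 36.

36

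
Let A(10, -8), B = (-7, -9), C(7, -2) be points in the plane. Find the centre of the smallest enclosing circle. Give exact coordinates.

Side lengths²: AB² = 290, AC² = 45, BC² = 245.
Since AB² = 290 ≥ 245 + 45 = 290, the angle opposite AB is not acute, so the smallest enclosing circle has AB as diameter.
Centre = midpoint of AB = (1.5, -8.5), r² = 290/4 = 72.5.
Centre = (1.5, -8.5).

(1.5, -8.5)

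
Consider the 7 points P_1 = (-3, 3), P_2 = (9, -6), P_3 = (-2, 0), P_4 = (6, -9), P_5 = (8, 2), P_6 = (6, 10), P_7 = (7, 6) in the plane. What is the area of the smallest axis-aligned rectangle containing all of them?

228

x ranges over [-3, 9], width 12.
y ranges over [-9, 10], height 19.
Area = 12 × 19 = 228.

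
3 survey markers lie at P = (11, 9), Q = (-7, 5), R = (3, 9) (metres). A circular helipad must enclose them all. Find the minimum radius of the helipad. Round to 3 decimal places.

Side lengths²: PQ² = 340, PR² = 64, QR² = 116.
Since PQ² = 340 ≥ 116 + 64 = 180, the angle opposite PQ is not acute, so the smallest enclosing circle has PQ as diameter.
Centre = midpoint of PQ = (2, 7), r² = 340/4 = 85.
r = √85 ≈ 9.220.

9.220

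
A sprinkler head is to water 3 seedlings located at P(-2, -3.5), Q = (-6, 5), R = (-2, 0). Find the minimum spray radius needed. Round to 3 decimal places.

4.697

Side lengths²: PQ² = 88.25, PR² = 12.25, QR² = 41.
Since PQ² = 88.25 ≥ 41 + 12.25 = 53.25, the angle opposite PQ is not acute, so the smallest enclosing circle has PQ as diameter.
Centre = midpoint of PQ = (-4, 0.75), r² = 88.25/4 = 22.0625.
r = √(22.0625) ≈ 4.697.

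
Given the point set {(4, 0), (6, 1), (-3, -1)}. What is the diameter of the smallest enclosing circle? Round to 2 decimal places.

Call the three points A, B, C in the order given.
Side lengths²: AB² = 5, AC² = 50, BC² = 85.
Since BC² = 85 ≥ 50 + 5 = 55, the angle opposite BC is not acute, so the smallest enclosing circle has BC as diameter.
Centre = midpoint of BC = (1.5, 0), r² = 85/4 = 21.25.
Diameter = 2r = 2√(21.25) ≈ 9.22.

9.22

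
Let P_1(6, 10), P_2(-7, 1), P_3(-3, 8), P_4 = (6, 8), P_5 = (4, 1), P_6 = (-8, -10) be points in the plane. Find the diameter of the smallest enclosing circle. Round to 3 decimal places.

24.413

The minimum enclosing circle of a finite set is fixed by two of the points (as a diameter) or three (as a circumcircle).
The farthest pair is P_1–P_6 with squared distance 596. The circle on this segment as diameter has centre (-1, 0) and r² = 596/4 = 149.
Check P_2: distance² to centre = 37 ≤ 149, so it lies inside.
All remaining points lie in this disk, and no smaller disk contains both endpoints, so this is the minimum enclosing circle.
Diameter = 2r = 2√149 ≈ 24.413.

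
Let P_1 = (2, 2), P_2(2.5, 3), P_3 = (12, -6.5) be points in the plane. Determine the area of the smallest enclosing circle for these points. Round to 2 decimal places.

Side lengths²: P_1P_2² = 1.25, P_1P_3² = 172.25, P_2P_3² = 180.5.
Since P_2P_3² = 180.5 ≥ 172.25 + 1.25 = 173.5, the angle opposite P_2P_3 is not acute, so the smallest enclosing circle has P_2P_3 as diameter.
Centre = midpoint of P_2P_3 = (7.25, -1.75), r² = 180.5/4 = 45.125.
Area = π·r² = π·45.125 ≈ 141.76.

141.76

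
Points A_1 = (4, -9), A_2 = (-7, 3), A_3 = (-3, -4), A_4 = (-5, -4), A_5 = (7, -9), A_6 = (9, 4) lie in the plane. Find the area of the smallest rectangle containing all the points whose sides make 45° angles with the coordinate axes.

In coordinates u = x + y, v = x − y the rectangle is axis-aligned; the map (x,y)→(u,v) scales areas by 2.
u-values: -5, -4, -7, -9, -2, 13; range = 13 − (-9) = 22.
v-values: 13, -10, 1, -1, 16, 5; range = 16 − (-10) = 26.
Area = (22 × 26) / 2 = 286.

286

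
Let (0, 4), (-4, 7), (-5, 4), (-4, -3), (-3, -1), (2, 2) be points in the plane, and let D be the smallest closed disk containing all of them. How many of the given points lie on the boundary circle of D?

By Welzl's lemma the MEC is supported by two points (diametrically opposite) or three points (on a circumcircle).
The minimum enclosing circle is determined by three boundary points: (-4, 7), (-4, -3), (2, 2).
Their circumcentre is (-37/12, 2) with r² = 3721/144.
The farthest remaining point (0, 4) is at distance² 1945/144 ≤ 3721/144.
The points at distance exactly r from the centre are (-4, 7), (-4, -3), (2, 2) — 3 points.

3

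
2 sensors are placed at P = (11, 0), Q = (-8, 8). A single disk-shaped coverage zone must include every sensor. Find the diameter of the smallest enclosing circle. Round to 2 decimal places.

The smallest circle enclosing two points has them as diameter endpoints.
Centre = midpoint = (1.5, 4); r² = |PQ|²/4 = 425/4 = 106.25.
Diameter = 2r = 2√(106.25) ≈ 20.62.

20.62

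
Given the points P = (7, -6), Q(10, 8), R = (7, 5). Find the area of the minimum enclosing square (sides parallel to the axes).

196

The bounding box has width 3 and height 14.
An axis-aligned square enclosing the set must have side ≥ max(width, height).
So the minimum side is max(3, 14) = 14.
Area = 14² = 196.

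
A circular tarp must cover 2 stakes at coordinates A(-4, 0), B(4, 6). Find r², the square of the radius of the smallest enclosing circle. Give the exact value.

25

The smallest circle enclosing two points has them as diameter endpoints.
Centre = midpoint = (0, 3); r² = |AB|²/4 = 100/4 = 25.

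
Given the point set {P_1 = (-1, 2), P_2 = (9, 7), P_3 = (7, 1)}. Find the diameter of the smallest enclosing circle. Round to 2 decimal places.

11.18

Side lengths²: P_1P_2² = 125, P_1P_3² = 65, P_2P_3² = 40.
Since P_1P_2² = 125 ≥ 65 + 40 = 105, the angle opposite P_1P_2 is not acute, so the smallest enclosing circle has P_1P_2 as diameter.
Centre = midpoint of P_1P_2 = (4, 4.5), r² = 125/4 = 31.25.
Diameter = 2r = 2√(31.25) ≈ 11.18.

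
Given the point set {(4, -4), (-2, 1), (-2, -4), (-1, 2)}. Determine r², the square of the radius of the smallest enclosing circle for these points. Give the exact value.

A smallest enclosing disk is always determined by at most three of the input points on its boundary.
The minimum enclosing circle is determined by three boundary points: (4, -4), (-2, -4), (-1, 2).
Their circumcentre is (1, -17/12) with r² = 2257/144.
The farthest remaining point (-2, 1) is at distance² 2137/144 ≤ 2257/144.

2257/144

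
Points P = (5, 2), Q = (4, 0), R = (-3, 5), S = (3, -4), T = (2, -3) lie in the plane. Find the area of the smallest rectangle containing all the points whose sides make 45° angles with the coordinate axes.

In coordinates u = x + y, v = x − y the rectangle is axis-aligned; the map (x,y)→(u,v) scales areas by 2.
u-values: 7, 4, 2, -1, -1; range = 7 − (-1) = 8.
v-values: 3, 4, -8, 7, 5; range = 7 − (-8) = 15.
Area = (8 × 15) / 2 = 60.

60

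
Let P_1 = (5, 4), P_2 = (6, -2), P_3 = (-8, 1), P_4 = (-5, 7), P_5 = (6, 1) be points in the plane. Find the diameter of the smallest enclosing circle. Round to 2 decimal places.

The minimum enclosing circle of a finite set is fixed by two of the points (as a diameter) or three (as a circumcircle).
The minimum enclosing circle is determined by three boundary points: P_2, P_3, P_4.
Their circumcentre is (-41/62, 67/62) with r² = 103525/1922.
The farthest remaining point P_5 is at distance² 85297/1922 ≤ 103525/1922.
Diameter = 2r = 2√(103525/1922) ≈ 14.68.

14.68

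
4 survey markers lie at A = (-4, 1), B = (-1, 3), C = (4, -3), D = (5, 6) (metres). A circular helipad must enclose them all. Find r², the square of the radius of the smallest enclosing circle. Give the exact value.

10865/361

The minimum enclosing circle of a finite set is fixed by two of the points (as a diameter) or three (as a circumcircle).
The minimum enclosing circle is determined by three boundary points: A, C, D.
Their circumcentre is (27/19, 35/19) with r² = 10865/361.
The farthest remaining point B is at distance² 2600/361 ≤ 10865/361.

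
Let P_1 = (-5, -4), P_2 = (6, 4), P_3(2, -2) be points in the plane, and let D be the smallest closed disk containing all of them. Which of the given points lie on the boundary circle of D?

Side lengths²: P_1P_2² = 185, P_1P_3² = 53, P_2P_3² = 52.
Since P_1P_2² = 185 ≥ 53 + 52 = 105, the angle opposite P_1P_2 is not acute, so the smallest enclosing circle has P_1P_2 as diameter.
Centre = midpoint of P_1P_2 = (0.5, 0), r² = 185/4 = 46.25.
The points at distance exactly r from the centre are P_1, P_2 — 2 points.

P_1, P_2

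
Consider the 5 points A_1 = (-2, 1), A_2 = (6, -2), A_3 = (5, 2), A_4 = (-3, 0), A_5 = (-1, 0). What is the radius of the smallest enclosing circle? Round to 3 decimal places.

4.610

The farthest pair is A_2–A_4 with squared distance 85. The circle on this segment as diameter has centre (1.5, -1) and r² = 85/4 = 21.25.
Check A_1: distance² to centre = 16.25 ≤ 21.25, so it lies inside.
All remaining points lie in this disk, and no smaller disk contains both endpoints, so this is the minimum enclosing circle.
r = √(21.25) ≈ 4.610.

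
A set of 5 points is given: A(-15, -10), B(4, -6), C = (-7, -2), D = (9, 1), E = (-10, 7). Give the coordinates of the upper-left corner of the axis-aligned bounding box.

x-range [-15, 9], y-range [-10, 7].
The upper-left corner is (-15, 7).

(-15, 7)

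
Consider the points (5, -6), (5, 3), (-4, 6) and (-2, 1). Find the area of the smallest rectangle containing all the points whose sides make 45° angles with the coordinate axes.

94.5

In coordinates u = x + y, v = x − y the rectangle is axis-aligned; the map (x,y)→(u,v) scales areas by 2.
u-values: -1, 8, 2, -1; range = 8 − (-1) = 9.
v-values: 11, 2, -10, -3; range = 11 − (-10) = 21.
Area = (9 × 21) / 2 = 94.5.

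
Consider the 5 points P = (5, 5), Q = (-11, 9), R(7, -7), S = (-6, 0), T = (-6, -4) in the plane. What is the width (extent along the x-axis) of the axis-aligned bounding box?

18

max x = 7, min x = -11, so width = 18.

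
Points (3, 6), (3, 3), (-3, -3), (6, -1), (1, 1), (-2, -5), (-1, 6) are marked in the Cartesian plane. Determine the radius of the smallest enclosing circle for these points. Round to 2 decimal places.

The farthest pair is (3, 6)–(-2, -5) with squared distance 146. The circle on this segment as diameter has centre (0.5, 0.5) and r² = 146/4 = 36.5.
Check (3, 3): distance² to centre = 12.5 ≤ 36.5, so it lies inside.
All remaining points lie in this disk, and no smaller disk contains both endpoints, so this is the minimum enclosing circle.
r = √(36.5) ≈ 6.04.

6.04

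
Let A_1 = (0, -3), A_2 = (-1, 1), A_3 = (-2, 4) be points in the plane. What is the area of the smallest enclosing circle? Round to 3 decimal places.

Side lengths²: A_1A_2² = 17, A_1A_3² = 53, A_2A_3² = 10.
Since A_1A_3² = 53 ≥ 17 + 10 = 27, the angle opposite A_1A_3 is not acute, so the smallest enclosing circle has A_1A_3 as diameter.
Centre = midpoint of A_1A_3 = (-1, 0.5), r² = 53/4 = 13.25.
Area = π·r² = π·13.25 ≈ 41.626.

41.626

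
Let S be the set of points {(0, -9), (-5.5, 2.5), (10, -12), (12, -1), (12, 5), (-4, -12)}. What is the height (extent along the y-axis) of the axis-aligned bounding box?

17

max y = 5, min y = -12, so height = 17.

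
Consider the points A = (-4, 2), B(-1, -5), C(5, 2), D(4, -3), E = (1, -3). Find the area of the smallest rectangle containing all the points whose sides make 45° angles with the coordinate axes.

84.5

In coordinates u = x + y, v = x − y the rectangle is axis-aligned; the map (x,y)→(u,v) scales areas by 2.
u-values: -2, -6, 7, 1, -2; range = 7 − (-6) = 13.
v-values: -6, 4, 3, 7, 4; range = 7 − (-6) = 13.
Area = (13 × 13) / 2 = 84.5.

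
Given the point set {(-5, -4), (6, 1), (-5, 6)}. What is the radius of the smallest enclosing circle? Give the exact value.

73/11

Call the three points A, B, C in the order given.
Side lengths²: AB² = 146, AC² = 100, BC² = 146.
Since BC² = 146 < 146 + 100 = 246, the triangle is acute, so the smallest enclosing circle is the circumcircle.
Circumcentre = (-7/11, 1), r² = 5329/121.
r = √(5329/121) = 73/11.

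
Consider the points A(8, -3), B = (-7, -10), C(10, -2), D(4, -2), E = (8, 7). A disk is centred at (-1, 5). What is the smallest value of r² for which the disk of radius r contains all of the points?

The required radius is the distance from (-1, 5) to the farthest point.
Squared distances: 145, 261, 170, 74, 85.
Maximum is 261, attained at B.

261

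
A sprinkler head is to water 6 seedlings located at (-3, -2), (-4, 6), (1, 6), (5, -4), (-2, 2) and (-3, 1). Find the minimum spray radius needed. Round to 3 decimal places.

The minimum enclosing circle of a finite set is fixed by two of the points (as a diameter) or three (as a circumcircle).
The farthest pair is (-4, 6)–(5, -4) with squared distance 181. The circle on this segment as diameter has centre (0.5, 1) and r² = 181/4 = 45.25.
Check (-3, -2): distance² to centre = 21.25 ≤ 45.25, so it lies inside.
All remaining points lie in this disk, and no smaller disk contains both endpoints, so this is the minimum enclosing circle.
r = √(45.25) ≈ 6.727.

6.727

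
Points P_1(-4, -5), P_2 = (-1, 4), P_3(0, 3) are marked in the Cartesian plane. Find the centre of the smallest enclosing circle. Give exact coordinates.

Side lengths²: P_1P_2² = 90, P_1P_3² = 80, P_2P_3² = 2.
Since P_1P_2² = 90 ≥ 80 + 2 = 82, the angle opposite P_1P_2 is not acute, so the smallest enclosing circle has P_1P_2 as diameter.
Centre = midpoint of P_1P_2 = (-2.5, -0.5), r² = 90/4 = 22.5.
Centre = (-2.5, -0.5).

(-2.5, -0.5)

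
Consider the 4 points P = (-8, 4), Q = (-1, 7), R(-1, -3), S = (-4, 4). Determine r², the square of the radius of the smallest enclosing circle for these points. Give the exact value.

A smallest enclosing disk is always determined by at most three of the input points on its boundary.
The minimum enclosing circle is determined by three boundary points: P, Q, R.
Their circumcentre is (-3, 2) with r² = 29.
The farthest remaining point S is at distance² 5 ≤ 29.

29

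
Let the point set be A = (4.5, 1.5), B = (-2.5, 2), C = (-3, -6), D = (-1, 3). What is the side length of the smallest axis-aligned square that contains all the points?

The bounding box has width 7.5 and height 9.
An axis-aligned square enclosing the set must have side ≥ max(width, height).
So the minimum side is max(7.5, 9) = 9.

9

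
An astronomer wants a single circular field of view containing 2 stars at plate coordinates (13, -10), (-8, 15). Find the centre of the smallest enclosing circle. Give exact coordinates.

The smallest circle enclosing two points has them as diameter endpoints.
Centre = midpoint = (2.5, 2.5); r² = |(13, -10)−(-8, 15)|²/4 = 1066/4 = 266.5.
Centre = (2.5, 2.5).

(2.5, 2.5)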